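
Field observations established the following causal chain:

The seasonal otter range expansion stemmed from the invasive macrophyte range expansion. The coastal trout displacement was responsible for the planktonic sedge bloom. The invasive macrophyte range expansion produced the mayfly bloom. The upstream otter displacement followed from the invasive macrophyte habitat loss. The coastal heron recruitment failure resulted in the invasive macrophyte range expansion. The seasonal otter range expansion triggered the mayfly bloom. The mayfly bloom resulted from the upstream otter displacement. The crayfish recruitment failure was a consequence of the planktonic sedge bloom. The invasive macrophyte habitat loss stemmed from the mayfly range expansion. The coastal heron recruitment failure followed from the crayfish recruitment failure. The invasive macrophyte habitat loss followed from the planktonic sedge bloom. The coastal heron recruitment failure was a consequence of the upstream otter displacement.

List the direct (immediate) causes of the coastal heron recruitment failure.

Upstream contributors include the coastal trout displacement, the planktonic sedge bloom, the mayfly range expansion, the invasive macrophyte habitat loss, but only the crayfish recruitment failure, the upstream otter displacement feed directly into the coastal heron recruitment failure.

the crayfish recruitment failure, the upstream otter displacement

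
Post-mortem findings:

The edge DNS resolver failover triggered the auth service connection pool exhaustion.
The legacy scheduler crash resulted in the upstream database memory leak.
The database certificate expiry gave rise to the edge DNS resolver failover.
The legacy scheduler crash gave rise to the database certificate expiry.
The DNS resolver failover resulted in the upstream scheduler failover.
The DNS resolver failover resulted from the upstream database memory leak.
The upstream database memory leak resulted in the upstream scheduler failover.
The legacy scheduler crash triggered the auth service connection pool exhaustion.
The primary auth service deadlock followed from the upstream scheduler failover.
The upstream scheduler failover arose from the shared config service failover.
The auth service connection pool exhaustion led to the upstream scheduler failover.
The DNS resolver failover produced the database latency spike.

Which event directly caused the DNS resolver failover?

the upstream database memory leak

Upstream contributors include the legacy scheduler crash, but only the upstream database memory leak feeds directly into the DNS resolver failover.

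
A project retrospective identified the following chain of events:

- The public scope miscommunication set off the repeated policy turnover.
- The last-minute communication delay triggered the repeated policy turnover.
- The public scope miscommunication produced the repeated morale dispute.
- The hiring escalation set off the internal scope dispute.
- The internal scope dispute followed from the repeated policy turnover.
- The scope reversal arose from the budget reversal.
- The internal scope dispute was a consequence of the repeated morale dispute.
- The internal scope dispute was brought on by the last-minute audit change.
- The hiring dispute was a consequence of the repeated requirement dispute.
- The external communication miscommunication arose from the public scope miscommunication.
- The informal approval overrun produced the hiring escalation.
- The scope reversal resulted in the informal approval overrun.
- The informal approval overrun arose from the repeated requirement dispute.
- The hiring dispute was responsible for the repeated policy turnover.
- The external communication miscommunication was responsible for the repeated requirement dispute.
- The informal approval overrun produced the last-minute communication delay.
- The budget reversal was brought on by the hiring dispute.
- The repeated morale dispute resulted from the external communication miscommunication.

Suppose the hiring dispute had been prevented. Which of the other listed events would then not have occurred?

the budget reversal, the scope reversal

Downstream of the hiring dispute: the budget reversal, the scope reversal, the informal approval overrun, the last-minute communication delay, the hiring escalation, the repeated policy turnover, the internal scope dispute.
Of those, still caused via another path: the informal approval overrun, the last-minute communication delay, the hiring escalation, the repeated policy turnover, the internal scope dispute.
The remainder have no surviving cause.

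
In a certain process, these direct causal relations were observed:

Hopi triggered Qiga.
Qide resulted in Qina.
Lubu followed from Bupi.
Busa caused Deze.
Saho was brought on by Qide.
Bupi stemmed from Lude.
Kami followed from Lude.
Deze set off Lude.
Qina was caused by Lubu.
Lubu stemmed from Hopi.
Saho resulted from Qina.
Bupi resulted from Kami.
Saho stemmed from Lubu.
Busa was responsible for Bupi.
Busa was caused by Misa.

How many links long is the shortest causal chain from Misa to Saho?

4

Shortest chain: Misa → Busa → Bupi → Lubu → Saho.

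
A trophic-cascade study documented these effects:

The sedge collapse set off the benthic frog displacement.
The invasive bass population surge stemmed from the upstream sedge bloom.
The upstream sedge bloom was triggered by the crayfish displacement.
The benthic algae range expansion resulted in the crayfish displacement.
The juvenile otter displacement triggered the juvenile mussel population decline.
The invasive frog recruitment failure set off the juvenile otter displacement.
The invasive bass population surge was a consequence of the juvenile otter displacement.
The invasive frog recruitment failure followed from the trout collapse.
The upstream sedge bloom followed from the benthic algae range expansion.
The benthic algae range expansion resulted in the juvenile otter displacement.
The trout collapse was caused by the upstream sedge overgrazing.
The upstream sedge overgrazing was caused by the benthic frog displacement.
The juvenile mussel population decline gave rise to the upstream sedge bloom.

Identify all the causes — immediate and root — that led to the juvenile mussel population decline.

Immediate cause of the juvenile mussel population decline: the juvenile otter displacement.
Further upstream: the sedge collapse, the benthic frog displacement, the benthic algae range expansion, the upstream sedge overgrazing, the trout collapse, the invasive frog recruitment failure.

the benthic algae range expansion, the benthic frog displacement, the invasive frog recruitment failure, the juvenile otter displacement, the sedge collapse, the trout collapse, the upstream sedge overgrazing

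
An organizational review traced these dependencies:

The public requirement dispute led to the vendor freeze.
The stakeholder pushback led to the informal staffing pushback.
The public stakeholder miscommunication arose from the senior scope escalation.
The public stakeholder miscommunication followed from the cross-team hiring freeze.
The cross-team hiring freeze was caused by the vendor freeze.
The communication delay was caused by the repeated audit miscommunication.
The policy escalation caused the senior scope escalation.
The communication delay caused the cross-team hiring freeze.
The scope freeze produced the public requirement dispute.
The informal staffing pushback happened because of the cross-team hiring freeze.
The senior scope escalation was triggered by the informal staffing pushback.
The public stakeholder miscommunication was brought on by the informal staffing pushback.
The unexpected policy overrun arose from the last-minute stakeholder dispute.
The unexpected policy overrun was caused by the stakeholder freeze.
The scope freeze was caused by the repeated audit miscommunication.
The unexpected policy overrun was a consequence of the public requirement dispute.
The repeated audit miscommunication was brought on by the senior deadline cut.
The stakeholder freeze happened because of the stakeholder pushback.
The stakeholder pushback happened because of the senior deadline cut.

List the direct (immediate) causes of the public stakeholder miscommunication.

Upstream contributors include the senior deadline cut, the repeated audit miscommunication, the scope freeze, the stakeholder pushback, the public requirement dispute, the communication delay, the vendor freeze, the policy escalation, but only the cross-team hiring freeze, the informal staffing pushback, the senior scope escalation feed directly into the public stakeholder miscommunication.

the cross-team hiring freeze, the informal staffing pushback, the senior scope escalation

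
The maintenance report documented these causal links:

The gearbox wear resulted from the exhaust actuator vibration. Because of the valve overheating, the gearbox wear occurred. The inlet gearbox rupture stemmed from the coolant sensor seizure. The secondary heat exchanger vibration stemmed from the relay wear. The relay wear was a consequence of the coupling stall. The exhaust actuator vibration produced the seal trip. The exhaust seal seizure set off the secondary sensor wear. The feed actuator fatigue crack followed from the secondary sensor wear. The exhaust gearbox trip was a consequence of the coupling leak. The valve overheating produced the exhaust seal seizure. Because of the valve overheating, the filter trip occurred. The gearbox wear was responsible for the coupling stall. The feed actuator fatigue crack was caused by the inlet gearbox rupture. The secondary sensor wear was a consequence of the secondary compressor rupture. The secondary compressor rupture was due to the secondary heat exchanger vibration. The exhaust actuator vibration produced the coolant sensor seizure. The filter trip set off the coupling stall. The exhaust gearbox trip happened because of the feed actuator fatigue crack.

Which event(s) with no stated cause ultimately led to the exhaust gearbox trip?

the coupling leak, the exhaust actuator vibration, the valve overheating

Tracing upstream from the exhaust gearbox trip: the exhaust gearbox trip ← the feed actuator fatigue crack ← the inlet gearbox rupture ← the coolant sensor seizure ← the exhaust actuator vibration.
A separate upstream branch: the exhaust gearbox trip ← the feed actuator fatigue crack ← the secondary sensor wear ← the exhaust seal seizure ← the valve overheating.
A separate upstream branch: the exhaust gearbox trip ← the coupling leak.
Each of those chain origins has no stated cause.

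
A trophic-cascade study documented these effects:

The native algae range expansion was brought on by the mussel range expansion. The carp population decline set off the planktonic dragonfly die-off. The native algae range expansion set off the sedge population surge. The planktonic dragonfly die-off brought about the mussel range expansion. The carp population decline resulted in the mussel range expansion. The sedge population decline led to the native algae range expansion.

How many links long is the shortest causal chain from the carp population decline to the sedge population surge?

3

Shortest chain: the carp population decline → the mussel range expansion → the native algae range expansion → the sedge population surge.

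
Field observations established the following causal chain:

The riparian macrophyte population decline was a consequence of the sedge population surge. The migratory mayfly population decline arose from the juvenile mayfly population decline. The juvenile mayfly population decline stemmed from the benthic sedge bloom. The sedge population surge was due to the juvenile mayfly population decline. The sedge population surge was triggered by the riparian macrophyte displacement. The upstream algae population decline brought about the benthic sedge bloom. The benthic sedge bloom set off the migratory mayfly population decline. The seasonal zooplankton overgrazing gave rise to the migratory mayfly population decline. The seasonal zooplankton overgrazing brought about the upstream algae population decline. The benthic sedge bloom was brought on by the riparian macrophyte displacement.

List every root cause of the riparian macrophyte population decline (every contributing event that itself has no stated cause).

Tracing upstream from the riparian macrophyte population decline: the riparian macrophyte population decline ← the sedge population surge ← the juvenile mayfly population decline ← the benthic sedge bloom ← the upstream algae population decline ← the seasonal zooplankton overgrazing.
A separate upstream branch: the riparian macrophyte population decline ← the sedge population surge ← the riparian macrophyte displacement.
Each of those chain origins has no stated cause.

the riparian macrophyte displacement, the seasonal zooplankton overgrazing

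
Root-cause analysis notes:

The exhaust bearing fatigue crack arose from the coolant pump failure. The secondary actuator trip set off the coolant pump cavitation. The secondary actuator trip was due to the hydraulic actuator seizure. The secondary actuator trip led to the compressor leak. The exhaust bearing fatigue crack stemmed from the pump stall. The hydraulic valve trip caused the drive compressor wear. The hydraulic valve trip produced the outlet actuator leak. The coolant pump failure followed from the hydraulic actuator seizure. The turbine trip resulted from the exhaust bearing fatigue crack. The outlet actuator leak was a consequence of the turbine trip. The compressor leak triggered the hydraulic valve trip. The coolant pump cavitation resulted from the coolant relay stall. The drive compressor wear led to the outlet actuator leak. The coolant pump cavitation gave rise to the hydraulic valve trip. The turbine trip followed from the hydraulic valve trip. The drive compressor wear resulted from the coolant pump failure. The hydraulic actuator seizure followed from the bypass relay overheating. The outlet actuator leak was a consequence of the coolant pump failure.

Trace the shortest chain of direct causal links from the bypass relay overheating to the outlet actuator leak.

the bypass relay overheating → the hydraulic actuator seizure
the hydraulic actuator seizure → the coolant pump failure
the coolant pump failure → the outlet actuator leak
Length: 3 steps.

the bypass relay overheating → the hydraulic actuator seizure → the coolant pump failure → the outlet actuator leak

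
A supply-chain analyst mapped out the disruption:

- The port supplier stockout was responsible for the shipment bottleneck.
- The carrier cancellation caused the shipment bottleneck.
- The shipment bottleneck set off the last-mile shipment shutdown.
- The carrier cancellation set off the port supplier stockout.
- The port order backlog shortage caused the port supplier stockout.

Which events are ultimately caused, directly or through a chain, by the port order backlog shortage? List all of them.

Direct effects: the port supplier stockout.
2 steps out: the shipment bottleneck.
3 steps out: the last-mile shipment shutdown.
Not reachable from it: the carrier cancellation.

the last-mile shipment shutdown, the port supplier stockout, the shipment bottleneck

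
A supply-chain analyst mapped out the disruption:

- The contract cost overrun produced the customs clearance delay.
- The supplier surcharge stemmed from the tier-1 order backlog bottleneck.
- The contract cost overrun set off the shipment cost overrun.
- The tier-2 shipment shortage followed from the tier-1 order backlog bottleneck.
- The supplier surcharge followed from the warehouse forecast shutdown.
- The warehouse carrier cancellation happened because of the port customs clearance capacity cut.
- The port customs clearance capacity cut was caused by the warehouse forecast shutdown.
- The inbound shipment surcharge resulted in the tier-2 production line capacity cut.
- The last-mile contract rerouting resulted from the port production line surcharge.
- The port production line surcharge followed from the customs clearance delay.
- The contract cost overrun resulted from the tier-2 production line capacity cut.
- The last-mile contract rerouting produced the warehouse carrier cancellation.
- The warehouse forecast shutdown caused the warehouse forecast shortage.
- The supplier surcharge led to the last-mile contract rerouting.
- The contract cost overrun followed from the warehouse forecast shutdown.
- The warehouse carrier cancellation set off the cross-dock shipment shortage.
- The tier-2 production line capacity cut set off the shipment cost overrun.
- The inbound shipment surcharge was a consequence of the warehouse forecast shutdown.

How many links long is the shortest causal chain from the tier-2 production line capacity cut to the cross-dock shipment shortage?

6

Shortest chain: the tier-2 production line capacity cut → the contract cost overrun → the customs clearance delay → the port production line surcharge → the last-mile contract rerouting → the warehouse carrier cancellation → the cross-dock shipment shortage.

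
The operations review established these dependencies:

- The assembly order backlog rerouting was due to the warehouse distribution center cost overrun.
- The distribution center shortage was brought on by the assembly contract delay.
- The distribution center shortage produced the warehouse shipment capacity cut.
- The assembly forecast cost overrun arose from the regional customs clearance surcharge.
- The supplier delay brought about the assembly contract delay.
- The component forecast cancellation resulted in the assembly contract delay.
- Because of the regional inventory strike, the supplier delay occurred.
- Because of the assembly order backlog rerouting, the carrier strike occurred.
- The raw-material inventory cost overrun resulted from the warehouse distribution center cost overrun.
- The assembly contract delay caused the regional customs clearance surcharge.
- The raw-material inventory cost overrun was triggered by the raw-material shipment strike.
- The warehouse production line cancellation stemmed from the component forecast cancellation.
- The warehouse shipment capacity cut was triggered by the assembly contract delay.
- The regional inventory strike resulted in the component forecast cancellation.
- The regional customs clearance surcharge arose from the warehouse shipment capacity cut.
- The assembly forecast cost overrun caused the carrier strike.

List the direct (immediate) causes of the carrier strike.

Upstream contributors include the regional inventory strike, the component forecast cancellation, the supplier delay, the assembly contract delay, the warehouse distribution center cost overrun, the distribution center shortage, the warehouse shipment capacity cut, the regional customs clearance surcharge, but only the assembly forecast cost overrun, the assembly order backlog rerouting feed directly into the carrier strike.

the assembly forecast cost overrun, the assembly order backlog rerouting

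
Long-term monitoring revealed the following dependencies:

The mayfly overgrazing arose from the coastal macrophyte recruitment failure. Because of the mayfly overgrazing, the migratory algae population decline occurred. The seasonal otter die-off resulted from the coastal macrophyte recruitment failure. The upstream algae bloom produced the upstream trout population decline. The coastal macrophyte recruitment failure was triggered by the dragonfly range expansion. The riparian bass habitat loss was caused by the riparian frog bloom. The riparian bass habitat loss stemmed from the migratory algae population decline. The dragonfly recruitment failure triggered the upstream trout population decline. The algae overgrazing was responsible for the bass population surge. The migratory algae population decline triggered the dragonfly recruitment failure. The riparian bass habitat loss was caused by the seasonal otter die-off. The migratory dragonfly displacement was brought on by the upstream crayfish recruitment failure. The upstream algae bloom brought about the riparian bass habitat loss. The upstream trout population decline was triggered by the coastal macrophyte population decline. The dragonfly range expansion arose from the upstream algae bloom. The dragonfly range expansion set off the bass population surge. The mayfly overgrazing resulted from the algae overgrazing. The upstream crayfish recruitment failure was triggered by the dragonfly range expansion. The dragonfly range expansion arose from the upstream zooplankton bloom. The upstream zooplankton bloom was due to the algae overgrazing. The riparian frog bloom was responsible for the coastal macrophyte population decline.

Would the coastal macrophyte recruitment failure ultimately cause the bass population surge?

The coastal macrophyte recruitment failure leads to the mayfly overgrazing, the migratory algae population decline, the dragonfly recruitment failure, the upstream trout population decline, the seasonal otter die-off, the riparian bass habitat loss; the bass population surge is not among them.

No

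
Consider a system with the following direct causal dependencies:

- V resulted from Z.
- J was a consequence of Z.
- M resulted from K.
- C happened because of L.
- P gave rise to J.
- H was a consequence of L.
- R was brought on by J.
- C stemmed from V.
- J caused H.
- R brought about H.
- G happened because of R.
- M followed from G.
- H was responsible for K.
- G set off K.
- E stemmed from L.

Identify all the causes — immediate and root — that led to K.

Immediate causes of K: H, G.
Further upstream: Z, L, P, J, R.

G, H, J, L, P, R, Z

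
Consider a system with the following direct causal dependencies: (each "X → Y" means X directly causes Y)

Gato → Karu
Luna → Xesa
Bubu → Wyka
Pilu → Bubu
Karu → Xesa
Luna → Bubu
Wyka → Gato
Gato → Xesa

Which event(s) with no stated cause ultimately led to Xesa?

Tracing upstream from Xesa: Xesa ← Luna.
A separate upstream branch: Xesa ← Gato ← Wyka ← Bubu ← Pilu.
Each of those chain origins has no stated cause.

Luna, Pilu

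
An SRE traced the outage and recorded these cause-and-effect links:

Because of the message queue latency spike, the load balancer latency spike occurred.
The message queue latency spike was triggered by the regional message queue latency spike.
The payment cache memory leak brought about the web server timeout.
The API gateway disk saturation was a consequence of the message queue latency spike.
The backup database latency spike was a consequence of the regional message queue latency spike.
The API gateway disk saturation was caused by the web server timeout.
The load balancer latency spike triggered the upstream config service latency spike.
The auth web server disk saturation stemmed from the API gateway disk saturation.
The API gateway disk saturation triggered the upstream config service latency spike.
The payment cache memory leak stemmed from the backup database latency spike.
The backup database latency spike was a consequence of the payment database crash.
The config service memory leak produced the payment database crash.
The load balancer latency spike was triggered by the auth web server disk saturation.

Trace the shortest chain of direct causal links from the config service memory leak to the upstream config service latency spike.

the config service memory leak → the payment database crash
the payment database crash → the backup database latency spike
the backup database latency spike → the payment cache memory leak
the payment cache memory leak → the web server timeout
the web server timeout → the API gateway disk saturation
the API gateway disk saturation → the upstream config service latency spike
Length: 6 steps.

the config service memory leak → the payment database crash → the backup database latency spike → the payment cache memory leak → the web server timeout → the API gateway disk saturation → the upstream config service latency spike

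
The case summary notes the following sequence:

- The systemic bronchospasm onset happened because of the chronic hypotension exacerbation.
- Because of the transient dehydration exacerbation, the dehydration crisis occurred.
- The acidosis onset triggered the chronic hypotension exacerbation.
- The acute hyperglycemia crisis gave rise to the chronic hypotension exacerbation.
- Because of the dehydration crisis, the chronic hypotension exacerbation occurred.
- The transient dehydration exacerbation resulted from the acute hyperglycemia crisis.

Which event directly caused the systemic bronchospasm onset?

Upstream contributors include the acidosis onset, the acute hyperglycemia crisis, the transient dehydration exacerbation, the dehydration crisis, but only the chronic hypotension exacerbation feeds directly into the systemic bronchospasm onset.

the chronic hypotension exacerbation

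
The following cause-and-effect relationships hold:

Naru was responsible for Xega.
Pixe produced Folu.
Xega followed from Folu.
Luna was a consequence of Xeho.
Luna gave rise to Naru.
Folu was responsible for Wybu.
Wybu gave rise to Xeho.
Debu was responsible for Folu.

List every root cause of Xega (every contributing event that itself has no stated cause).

Tracing upstream from Xega: Xega ← Folu ← Pixe.
A separate upstream branch: Xega ← Folu ← Debu.
Each of those chain origins has no stated cause.

Debu, Pixe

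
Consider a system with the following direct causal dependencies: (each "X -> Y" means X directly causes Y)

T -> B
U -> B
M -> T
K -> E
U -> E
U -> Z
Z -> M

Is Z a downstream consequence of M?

No

M leads to T, B; Z is not among them.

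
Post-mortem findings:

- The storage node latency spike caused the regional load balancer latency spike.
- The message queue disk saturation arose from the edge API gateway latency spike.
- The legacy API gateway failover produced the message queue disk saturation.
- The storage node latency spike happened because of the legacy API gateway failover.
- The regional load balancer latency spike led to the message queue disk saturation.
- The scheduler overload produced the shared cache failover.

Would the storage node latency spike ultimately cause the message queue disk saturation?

There is a causal chain: the storage node latency spike → the regional load balancer latency spike → the message queue disk saturation.

Yes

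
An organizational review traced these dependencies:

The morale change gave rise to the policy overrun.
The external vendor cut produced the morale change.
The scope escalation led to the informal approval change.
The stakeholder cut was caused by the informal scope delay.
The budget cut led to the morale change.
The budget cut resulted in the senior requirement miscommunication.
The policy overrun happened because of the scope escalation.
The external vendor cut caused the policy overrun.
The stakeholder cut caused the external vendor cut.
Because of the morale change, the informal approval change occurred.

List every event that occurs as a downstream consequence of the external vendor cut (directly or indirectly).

the informal approval change, the morale change, the policy overrun

Direct effects: the morale change, the policy overrun.
2 steps out: the informal approval change.
Not reachable from it: the scope escalation, the informal scope delay, the stakeholder cut, the budget cut, the senior requirement miscommunication.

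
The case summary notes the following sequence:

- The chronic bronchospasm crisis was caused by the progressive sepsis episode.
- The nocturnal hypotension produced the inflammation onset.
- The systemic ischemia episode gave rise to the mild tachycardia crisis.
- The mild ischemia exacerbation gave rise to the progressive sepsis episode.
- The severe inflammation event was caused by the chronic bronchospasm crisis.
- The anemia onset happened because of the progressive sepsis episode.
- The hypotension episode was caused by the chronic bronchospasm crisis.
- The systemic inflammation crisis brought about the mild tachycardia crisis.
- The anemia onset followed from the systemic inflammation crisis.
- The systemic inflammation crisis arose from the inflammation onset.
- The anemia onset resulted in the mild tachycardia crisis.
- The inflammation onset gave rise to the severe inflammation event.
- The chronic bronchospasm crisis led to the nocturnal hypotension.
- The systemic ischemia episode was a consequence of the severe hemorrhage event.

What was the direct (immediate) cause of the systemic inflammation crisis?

Upstream contributors include the mild ischemia exacerbation, the progressive sepsis episode, the chronic bronchospasm crisis, the nocturnal hypotension, but only the inflammation onset feeds directly into the systemic inflammation crisis.

the inflammation onset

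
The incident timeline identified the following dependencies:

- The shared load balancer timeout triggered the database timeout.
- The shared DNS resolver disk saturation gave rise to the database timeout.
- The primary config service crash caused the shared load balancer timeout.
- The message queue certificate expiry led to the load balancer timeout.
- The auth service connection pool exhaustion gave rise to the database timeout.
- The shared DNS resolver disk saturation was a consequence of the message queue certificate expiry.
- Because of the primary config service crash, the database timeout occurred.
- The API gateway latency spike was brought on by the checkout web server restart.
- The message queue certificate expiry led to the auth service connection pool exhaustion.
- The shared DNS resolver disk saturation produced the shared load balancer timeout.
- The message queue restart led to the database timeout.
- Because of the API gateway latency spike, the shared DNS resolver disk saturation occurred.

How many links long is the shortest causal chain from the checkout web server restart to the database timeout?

3

Shortest chain: the checkout web server restart → the API gateway latency spike → the shared DNS resolver disk saturation → the database timeout.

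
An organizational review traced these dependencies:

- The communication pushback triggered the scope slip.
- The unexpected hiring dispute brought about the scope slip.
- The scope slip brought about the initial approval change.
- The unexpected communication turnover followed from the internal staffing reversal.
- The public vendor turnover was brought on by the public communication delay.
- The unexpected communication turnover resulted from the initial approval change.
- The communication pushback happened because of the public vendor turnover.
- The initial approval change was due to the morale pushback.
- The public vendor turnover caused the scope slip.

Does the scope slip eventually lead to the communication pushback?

No

The scope slip leads to the initial approval change, the unexpected communication turnover; the communication pushback is not among them.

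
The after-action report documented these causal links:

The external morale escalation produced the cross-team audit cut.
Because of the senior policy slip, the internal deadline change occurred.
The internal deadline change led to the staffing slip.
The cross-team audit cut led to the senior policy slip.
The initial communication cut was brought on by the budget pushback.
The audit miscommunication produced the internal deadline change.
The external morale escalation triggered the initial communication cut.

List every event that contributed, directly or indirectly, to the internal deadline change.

the audit miscommunication, the cross-team audit cut, the external morale escalation, the senior policy slip

Immediate causes of the internal deadline change: the audit miscommunication, the senior policy slip.
Further upstream: the external morale escalation, the cross-team audit cut.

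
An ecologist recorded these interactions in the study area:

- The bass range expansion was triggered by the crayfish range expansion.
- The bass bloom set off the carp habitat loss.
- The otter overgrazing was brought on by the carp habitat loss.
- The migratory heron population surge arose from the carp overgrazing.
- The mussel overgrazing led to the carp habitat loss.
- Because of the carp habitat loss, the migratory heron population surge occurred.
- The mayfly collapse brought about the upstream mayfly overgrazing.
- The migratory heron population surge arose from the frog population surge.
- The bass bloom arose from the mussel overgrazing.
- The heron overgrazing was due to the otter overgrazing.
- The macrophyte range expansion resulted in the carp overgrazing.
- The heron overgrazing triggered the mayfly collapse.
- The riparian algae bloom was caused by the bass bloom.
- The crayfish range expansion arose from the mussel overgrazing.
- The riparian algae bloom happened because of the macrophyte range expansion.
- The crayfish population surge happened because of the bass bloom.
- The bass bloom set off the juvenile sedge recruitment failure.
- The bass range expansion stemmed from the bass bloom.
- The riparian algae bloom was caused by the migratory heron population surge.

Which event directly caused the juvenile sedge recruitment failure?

the bass bloom

Upstream contributors include the mussel overgrazing, but only the bass bloom feeds directly into the juvenile sedge recruitment failure.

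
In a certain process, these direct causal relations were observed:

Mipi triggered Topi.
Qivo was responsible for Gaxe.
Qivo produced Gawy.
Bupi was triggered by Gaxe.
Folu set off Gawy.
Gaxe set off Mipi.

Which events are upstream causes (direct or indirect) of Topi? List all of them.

Gaxe, Mipi, Qivo

Immediate cause of Topi: Mipi.
Further upstream: Qivo, Gaxe.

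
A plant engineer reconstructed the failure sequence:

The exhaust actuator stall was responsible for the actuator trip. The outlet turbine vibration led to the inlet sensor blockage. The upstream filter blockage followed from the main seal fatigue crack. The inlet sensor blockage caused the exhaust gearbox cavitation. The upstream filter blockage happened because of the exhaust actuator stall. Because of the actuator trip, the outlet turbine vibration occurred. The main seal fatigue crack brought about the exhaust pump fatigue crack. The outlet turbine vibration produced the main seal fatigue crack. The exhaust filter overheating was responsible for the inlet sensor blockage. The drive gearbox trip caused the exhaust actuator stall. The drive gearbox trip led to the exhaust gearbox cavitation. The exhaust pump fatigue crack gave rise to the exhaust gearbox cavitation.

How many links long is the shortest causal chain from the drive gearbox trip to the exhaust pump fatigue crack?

Shortest chain: the drive gearbox trip → the exhaust actuator stall → the actuator trip → the outlet turbine vibration → the main seal fatigue crack → the exhaust pump fatigue crack.

5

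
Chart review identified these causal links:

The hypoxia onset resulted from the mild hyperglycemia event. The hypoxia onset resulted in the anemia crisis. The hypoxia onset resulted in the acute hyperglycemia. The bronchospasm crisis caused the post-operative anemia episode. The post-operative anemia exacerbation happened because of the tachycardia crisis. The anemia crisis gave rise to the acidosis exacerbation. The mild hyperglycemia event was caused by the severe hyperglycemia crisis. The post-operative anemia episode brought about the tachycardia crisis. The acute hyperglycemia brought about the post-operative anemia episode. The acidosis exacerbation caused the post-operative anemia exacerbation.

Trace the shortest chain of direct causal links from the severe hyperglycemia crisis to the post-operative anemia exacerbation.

the severe hyperglycemia crisis → the mild hyperglycemia event
the mild hyperglycemia event → the hypoxia onset
the hypoxia onset → the anemia crisis
the anemia crisis → the acidosis exacerbation
the acidosis exacerbation → the post-operative anemia exacerbation
Length: 5 steps.

the severe hyperglycemia crisis → the mild hyperglycemia event → the hypoxia onset → the anemia crisis → the acidosis exacerbation → the post-operative anemia exacerbation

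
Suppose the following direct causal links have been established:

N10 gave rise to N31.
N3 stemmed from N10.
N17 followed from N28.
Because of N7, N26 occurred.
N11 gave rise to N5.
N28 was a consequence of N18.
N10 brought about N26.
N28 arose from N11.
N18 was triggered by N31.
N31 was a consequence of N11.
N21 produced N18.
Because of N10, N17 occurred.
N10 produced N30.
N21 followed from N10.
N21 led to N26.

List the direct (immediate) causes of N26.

N10, N21, N7

N10, N21, N7 → N26 with nothing further upstream stated.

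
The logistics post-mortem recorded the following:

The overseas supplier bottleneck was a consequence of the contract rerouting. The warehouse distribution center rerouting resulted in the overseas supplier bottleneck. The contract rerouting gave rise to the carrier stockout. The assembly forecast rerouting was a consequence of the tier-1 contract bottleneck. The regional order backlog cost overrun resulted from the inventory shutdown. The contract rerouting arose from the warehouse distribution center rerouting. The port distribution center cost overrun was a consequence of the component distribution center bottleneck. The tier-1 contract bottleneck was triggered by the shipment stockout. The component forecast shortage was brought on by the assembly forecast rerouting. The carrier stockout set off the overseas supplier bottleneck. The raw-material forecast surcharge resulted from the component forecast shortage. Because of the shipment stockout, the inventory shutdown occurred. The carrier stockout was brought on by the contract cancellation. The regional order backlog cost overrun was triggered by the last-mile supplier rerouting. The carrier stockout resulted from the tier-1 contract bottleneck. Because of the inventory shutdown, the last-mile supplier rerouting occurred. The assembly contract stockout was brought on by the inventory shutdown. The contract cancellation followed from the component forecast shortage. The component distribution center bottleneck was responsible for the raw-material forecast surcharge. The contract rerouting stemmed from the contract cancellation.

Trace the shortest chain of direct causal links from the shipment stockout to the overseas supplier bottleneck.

the shipment stockout → the tier-1 contract bottleneck → the carrier stockout → the overseas supplier bottleneck

the shipment stockout → the tier-1 contract bottleneck
the tier-1 contract bottleneck → the carrier stockout
the carrier stockout → the overseas supplier bottleneck
Length: 3 steps.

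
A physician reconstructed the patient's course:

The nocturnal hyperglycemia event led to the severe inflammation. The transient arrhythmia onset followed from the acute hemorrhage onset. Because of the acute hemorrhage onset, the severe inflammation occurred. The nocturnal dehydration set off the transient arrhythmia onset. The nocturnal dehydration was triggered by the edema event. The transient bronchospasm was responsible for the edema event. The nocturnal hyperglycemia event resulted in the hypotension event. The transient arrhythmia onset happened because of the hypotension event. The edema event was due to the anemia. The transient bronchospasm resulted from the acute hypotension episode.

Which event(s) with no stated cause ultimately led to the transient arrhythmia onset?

Tracing upstream from the transient arrhythmia onset: the transient arrhythmia onset ← the nocturnal dehydration ← the edema event ← the anemia.
A separate upstream branch: the transient arrhythmia onset ← the nocturnal dehydration ← the edema event ← the transient bronchospasm ← the acute hypotension episode.
A separate upstream branch: the transient arrhythmia onset ← the acute hemorrhage onset.
A separate upstream branch: the transient arrhythmia onset ← the hypotension event ← the nocturnal hyperglycemia event.
Each of those chain origins has no stated cause.

the acute hemorrhage onset, the acute hypotension episode, the anemia, the nocturnal hyperglycemia event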